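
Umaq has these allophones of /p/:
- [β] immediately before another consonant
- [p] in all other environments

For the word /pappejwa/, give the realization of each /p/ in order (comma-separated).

[p], [β], [p]

Occurrence 1 (position 1): no conditioning environment matches → elsewhere allophone [p].
Occurrence 2 (position 3): immediately before another consonant → [β].
Occurrence 3 (position 4): no conditioning environment matches → elsewhere allophone [p].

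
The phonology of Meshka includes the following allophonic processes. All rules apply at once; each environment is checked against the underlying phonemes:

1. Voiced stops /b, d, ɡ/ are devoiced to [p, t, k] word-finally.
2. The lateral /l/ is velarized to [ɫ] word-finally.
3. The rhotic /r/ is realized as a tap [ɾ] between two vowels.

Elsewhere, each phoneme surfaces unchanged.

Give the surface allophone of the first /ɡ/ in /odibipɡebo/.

[ɡ]

/ɡ/ (between /p/ and /e/): rule 1 targets it, but not word-finally → unchanged [ɡ].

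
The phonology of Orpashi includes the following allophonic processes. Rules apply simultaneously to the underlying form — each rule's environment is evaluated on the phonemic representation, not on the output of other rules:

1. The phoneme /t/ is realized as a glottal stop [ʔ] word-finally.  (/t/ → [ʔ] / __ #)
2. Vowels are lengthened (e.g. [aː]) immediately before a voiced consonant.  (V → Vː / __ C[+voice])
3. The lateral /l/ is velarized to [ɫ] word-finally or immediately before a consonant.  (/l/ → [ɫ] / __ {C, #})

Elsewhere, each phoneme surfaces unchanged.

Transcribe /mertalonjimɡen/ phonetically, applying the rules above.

[meːrtaːloːnjiːmɡeːn]

/m/ (word-initial) is unaffected → [m].
Rule 2 applies to /e/ (between /m/ and /r/: before a voiced consonant) → [eː].
/r/ — not in any rule's target class → [r].
/t/ (between /r/ and /a/) fails the environment for rule 1, so it stays [t].
Rule 2 applies to /a/ (between /t/ and /l/: before a voiced consonant) → [aː].
/l/ (between /a/ and /o/) is in the target of rule 3 but the environment (word-finally or immediately before a consonant) is not met → [l].
/o/ (between /l/ and /n/) occurs before a voiced consonant → [oː] by rule 2.
/n/ (between /o/ and /j/) is unaffected → [n].
/j/ stays [j].
/i/ — between /j/ and /m/, before a voiced consonant — surfaces as [iː] (rule 2).
/m/ (between /i/ and /ɡ/): no rule targets it → [m].
/ɡ/ — not in any rule's target class → [ɡ].
/e/ (between /ɡ/ and /n/): before a voiced consonant, so rule 2 applies → [eː].
/n/ stays [n].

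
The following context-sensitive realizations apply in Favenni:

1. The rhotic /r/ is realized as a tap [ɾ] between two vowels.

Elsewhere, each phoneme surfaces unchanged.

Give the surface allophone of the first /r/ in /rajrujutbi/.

/r/ (word-initial) is in the target of rule 1 but the environment (between two vowels) is not met → [r].

[r]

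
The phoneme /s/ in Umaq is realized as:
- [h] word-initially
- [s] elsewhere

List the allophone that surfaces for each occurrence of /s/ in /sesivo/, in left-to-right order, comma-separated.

Occurrence 1 (position 1): word-initially → [h].
Occurrence 2 (position 3): no conditioning environment matches → elsewhere allophone [s].

[h], [s]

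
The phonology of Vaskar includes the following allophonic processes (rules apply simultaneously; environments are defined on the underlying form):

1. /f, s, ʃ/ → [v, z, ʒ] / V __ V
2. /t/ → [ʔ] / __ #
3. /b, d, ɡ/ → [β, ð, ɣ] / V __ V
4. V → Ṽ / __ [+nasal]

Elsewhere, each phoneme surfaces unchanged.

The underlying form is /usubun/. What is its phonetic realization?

/u/ (word-initial): rule 4 targets it, but not before a nasal consonant → unchanged [u].
/s/ — between /u/ and /u/, between two vowels — surfaces as [z] (rule 1).
/u/ (between /s/ and /b/) is in the target of rule 4 but the environment (before a nasal consonant) is not met → [u].
/b/ (between /u/ and /u/): between two vowels, so rule 3 applies → [β].
/u/ (between /b/ and /n/): before a nasal consonant, so rule 4 applies → [ũ].

[uzuβũn]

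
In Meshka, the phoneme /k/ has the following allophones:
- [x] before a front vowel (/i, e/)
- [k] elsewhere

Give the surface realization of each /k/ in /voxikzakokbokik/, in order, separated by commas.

Occurrence 1 (position 5): no conditioning environment matches → elsewhere allophone [k].
Occurrence 2 (position 8): no conditioning environment matches → elsewhere allophone [k].
Occurrence 3 (position 10): no conditioning environment matches → elsewhere allophone [k].
Occurrence 4 (position 13): before a front vowel (/i, e/) → [x].
Occurrence 5 (position 15): no conditioning environment matches → elsewhere allophone [k].

[k], [k], [k], [x], [k]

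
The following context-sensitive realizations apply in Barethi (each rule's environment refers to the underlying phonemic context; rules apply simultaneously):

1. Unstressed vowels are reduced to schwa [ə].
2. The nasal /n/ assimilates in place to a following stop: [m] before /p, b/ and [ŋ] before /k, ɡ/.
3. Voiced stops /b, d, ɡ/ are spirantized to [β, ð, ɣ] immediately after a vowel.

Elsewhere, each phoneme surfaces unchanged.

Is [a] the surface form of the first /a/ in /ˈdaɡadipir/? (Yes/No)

Yes

/a/ (between /d/ and /ɡ/): rule 1 targets it, but not in an unstressed syllable → unchanged [a].
The actual realization is [a], which matches [a].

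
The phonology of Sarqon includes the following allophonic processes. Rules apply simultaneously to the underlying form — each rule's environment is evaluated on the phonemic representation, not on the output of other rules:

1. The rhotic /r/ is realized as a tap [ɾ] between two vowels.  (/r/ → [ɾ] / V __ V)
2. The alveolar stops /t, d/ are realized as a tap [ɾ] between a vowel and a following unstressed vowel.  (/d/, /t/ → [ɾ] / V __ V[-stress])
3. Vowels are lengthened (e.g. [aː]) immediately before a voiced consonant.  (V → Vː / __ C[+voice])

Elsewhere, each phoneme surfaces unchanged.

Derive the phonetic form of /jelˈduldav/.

/e/ meets the environment for rule 3 (before a voiced consonant) → [eː].
/d/ (between /l/ and /u/): rule 2 targets it, but not between a vowel and a following unstressed vowel → unchanged [d].
Rule 3 applies to /u/ (between /d/ and /l/: before a voiced consonant) → [uː].
/d/ — between /l/ and /a/; rule 2 does not apply here → [d].
/a/ — between /d/ and /v/, before a voiced consonant — surfaces as [aː] (rule 3).

[jeːlˈduːldaːv]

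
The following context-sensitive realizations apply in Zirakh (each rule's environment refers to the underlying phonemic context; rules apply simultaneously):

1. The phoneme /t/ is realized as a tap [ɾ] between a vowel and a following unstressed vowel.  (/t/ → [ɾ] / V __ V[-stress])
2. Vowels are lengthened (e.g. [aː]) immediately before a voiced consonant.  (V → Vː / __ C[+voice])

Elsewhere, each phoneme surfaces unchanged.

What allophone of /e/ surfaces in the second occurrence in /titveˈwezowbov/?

[eː]

/e/ (between /w/ and /z/) occurs before a voiced consonant → [eː] by rule 2.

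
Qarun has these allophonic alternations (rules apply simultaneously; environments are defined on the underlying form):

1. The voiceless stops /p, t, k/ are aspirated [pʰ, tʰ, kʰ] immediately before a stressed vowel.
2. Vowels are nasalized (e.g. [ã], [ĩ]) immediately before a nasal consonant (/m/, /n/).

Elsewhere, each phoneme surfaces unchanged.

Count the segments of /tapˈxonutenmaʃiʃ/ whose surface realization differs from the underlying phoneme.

Segments that undergo a rule: /o/ → [õ] (rule 2); /e/ → [ẽ] (rule 2).
All other segments surface unchanged.

2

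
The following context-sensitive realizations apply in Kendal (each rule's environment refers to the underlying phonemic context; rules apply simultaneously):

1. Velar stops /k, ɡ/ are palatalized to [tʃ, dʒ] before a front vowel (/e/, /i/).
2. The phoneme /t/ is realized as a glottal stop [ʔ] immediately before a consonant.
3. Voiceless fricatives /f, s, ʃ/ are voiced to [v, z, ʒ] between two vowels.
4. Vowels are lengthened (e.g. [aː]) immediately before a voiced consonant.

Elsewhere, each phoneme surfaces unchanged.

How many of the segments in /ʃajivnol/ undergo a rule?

Segments that undergo a rule: /a/ → [aː] (rule 4); /i/ → [iː] (rule 4); /o/ → [oː] (rule 4).
All other segments surface unchanged.

3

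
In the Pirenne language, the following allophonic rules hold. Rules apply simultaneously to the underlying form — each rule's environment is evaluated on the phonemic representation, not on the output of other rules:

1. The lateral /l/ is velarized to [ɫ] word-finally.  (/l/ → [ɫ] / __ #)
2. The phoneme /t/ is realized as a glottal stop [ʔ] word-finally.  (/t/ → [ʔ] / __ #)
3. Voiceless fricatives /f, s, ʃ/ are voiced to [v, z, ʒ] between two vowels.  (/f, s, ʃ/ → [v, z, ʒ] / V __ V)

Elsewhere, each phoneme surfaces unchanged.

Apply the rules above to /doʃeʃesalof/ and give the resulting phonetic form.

/d/ — not in any rule's target class → [d].
/o/ — not in any rule's target class → [o].
/ʃ/ (between /o/ and /e/) occurs between two vowels → [ʒ] by rule 3.
/e/ stays [e].
/ʃ/ (between /e/ and /e/) occurs between two vowels → [ʒ] by rule 3.
/e/ (between /ʃ/ and /s/) is unaffected → [e].
/s/ — between /e/ and /a/, between two vowels — surfaces as [z] (rule 3).
/a/ (between /s/ and /l/): no rule targets it → [a].
/l/ — between /a/ and /o/; rule 1 does not apply here → [l].
/o/ (between /l/ and /f/): no rule targets it → [o].
/f/ (word-final) fails the environment for rule 3, so it stays [f].

[doʒeʒezalof]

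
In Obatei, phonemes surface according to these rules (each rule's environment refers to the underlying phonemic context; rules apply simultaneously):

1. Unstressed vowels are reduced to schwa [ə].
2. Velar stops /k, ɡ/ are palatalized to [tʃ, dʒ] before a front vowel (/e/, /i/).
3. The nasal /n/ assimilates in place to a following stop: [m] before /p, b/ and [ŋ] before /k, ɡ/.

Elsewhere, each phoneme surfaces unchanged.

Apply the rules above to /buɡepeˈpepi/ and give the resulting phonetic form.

[bədʒəpəˈpepə]

/b/ — not in any rule's target class → [b].
/u/ (between /b/ and /ɡ/): in an unstressed syllable, so rule 1 applies → [ə].
/ɡ/ (between /u/ and /e/) occurs before a front vowel → [dʒ] by rule 2.
/e/ — between /ɡ/ and /p/, in an unstressed syllable — surfaces as [ə] (rule 1).
/p/ — not in any rule's target class → [p].
/e/ — between /p/ and /p/, in an unstressed syllable — surfaces as [ə] (rule 1).
/p/ stays [p].
/e/ — between /p/ and /p/; rule 1 does not apply here → [e].
/p/ stays [p].
/i/ — word-final, in an unstressed syllable — surfaces as [ə] (rule 1).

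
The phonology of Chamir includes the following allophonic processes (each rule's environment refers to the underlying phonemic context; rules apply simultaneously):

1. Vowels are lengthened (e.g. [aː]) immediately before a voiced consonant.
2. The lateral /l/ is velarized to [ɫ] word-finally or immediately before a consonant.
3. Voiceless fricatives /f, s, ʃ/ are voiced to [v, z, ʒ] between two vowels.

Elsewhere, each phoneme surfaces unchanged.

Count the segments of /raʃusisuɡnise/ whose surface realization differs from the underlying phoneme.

5

Segments that undergo a rule: /ʃ/ → [ʒ] (rule 3); /s/ → [z] (rule 3); /s/ → [z] (rule 3); /u/ → [uː] (rule 1); /s/ → [z] (rule 3).
All other segments surface unchanged.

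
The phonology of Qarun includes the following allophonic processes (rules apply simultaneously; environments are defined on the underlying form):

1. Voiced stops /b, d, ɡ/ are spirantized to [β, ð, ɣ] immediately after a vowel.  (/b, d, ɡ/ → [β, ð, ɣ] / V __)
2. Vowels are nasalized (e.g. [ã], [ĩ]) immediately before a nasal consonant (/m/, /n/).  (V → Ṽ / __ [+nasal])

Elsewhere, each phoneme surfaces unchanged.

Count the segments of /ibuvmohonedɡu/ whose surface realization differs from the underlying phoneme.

3

Segments that undergo a rule: /b/ → [β] (rule 1); /o/ → [õ] (rule 2); /d/ → [ð] (rule 1).
All other segments surface unchanged.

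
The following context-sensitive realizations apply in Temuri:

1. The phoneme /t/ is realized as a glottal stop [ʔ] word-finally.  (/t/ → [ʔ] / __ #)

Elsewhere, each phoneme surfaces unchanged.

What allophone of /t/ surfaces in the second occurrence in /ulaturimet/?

[ʔ]

/t/ meets the environment for rule 1 (word-finally) → [ʔ].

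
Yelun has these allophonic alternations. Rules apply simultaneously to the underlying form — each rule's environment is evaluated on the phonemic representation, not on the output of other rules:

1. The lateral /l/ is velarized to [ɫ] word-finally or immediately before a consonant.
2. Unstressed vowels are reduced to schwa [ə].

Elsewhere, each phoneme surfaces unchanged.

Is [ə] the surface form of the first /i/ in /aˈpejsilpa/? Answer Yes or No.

Rule 2 applies to /i/ (between /s/ and /l/: in an unstressed syllable) → [ə].
The actual realization is [ə], which matches [ə].

Yes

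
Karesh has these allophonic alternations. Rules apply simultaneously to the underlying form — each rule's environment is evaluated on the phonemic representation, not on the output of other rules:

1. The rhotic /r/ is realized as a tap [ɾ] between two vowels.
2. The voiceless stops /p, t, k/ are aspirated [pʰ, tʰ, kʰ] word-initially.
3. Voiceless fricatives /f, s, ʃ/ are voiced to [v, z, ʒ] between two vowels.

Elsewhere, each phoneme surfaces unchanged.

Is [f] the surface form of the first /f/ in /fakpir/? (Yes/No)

Yes

/f/ — word-initial; rule 3 does not apply here → [f].
The actual realization is [f], which matches [f].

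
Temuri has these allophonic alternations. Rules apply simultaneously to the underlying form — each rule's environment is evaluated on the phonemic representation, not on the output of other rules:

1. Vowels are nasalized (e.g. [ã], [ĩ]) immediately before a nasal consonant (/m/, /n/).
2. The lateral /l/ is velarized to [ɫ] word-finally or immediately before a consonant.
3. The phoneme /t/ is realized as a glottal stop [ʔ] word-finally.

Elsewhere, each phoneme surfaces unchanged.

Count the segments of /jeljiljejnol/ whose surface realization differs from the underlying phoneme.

3

Segments that undergo a rule: /l/ → [ɫ] (rule 2); /l/ → [ɫ] (rule 2); /l/ → [ɫ] (rule 2).
All other segments surface unchanged.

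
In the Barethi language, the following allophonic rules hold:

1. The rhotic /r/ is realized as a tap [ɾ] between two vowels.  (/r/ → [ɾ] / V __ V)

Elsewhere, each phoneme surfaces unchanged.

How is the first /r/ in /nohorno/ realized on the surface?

[r]

/r/ (between /o/ and /n/) fails the environment for rule 1, so it stays [r].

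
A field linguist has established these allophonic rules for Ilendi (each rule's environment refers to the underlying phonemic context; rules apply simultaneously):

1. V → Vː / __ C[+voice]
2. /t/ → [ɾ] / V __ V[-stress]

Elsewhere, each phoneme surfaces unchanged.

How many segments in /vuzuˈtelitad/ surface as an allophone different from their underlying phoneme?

4

Segments that undergo a rule: /u/ → [uː] (rule 1); /e/ → [eː] (rule 1); /t/ → [ɾ] (rule 2); /a/ → [aː] (rule 1).
All other segments surface unchanged.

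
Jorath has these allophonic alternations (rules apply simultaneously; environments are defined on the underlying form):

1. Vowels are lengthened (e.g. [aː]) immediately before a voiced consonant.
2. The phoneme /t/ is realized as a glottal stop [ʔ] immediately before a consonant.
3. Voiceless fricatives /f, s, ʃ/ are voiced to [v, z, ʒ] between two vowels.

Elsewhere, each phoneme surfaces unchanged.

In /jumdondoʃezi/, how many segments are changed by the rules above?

Segments that undergo a rule: /u/ → [uː] (rule 1); /o/ → [oː] (rule 1); /ʃ/ → [ʒ] (rule 3); /e/ → [eː] (rule 1).
All other segments surface unchanged.

4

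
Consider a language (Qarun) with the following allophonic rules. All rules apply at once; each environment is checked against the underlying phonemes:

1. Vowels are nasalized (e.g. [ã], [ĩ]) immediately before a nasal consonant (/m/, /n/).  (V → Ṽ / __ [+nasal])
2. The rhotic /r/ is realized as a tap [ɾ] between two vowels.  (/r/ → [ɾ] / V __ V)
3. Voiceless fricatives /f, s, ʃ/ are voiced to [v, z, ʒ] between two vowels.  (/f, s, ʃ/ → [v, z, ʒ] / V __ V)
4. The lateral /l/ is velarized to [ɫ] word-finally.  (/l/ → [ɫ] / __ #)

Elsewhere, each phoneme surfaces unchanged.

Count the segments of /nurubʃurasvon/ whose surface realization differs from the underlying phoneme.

Segments that undergo a rule: /r/ → [ɾ] (rule 2); /r/ → [ɾ] (rule 2); /o/ → [õ] (rule 1).
All other segments surface unchanged.

3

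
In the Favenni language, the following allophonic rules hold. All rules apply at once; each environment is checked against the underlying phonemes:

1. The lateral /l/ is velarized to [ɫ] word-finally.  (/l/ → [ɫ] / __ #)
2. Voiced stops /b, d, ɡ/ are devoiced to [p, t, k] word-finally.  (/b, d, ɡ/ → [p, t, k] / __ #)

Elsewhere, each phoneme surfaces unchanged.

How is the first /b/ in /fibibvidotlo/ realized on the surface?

[b]

/b/ (between /i/ and /i/) is in the target of rule 2 but the environment (word-finally) is not met → [b].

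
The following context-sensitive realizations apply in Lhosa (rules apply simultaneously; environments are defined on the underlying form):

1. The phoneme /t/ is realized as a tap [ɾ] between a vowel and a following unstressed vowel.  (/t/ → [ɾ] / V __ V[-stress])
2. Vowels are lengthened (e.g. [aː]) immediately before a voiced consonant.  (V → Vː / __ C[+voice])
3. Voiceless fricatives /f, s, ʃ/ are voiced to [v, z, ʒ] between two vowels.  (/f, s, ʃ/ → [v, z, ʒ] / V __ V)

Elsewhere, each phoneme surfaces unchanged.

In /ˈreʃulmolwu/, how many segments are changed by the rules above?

3

Segments that undergo a rule: /ʃ/ → [ʒ] (rule 3); /u/ → [uː] (rule 2); /o/ → [oː] (rule 2).
All other segments surface unchanged.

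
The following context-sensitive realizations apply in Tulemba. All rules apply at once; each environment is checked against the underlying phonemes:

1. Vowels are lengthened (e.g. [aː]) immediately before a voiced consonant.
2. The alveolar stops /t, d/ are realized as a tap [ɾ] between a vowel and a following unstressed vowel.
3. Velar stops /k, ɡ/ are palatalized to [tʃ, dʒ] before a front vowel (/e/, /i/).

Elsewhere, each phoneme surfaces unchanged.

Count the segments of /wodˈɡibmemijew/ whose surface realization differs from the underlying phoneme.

6

Segments that undergo a rule: /o/ → [oː] (rule 1); /ɡ/ → [dʒ] (rule 3); /i/ → [iː] (rule 1); /e/ → [eː] (rule 1); /i/ → [iː] (rule 1); /e/ → [eː] (rule 1).
All other segments surface unchanged.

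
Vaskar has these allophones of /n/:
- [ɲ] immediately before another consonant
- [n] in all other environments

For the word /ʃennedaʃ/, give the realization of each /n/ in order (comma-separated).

[ɲ], [n]

Occurrence 1 (position 3): immediately before another consonant → [ɲ].
Occurrence 2 (position 4): no conditioning environment matches → elsewhere allophone [n].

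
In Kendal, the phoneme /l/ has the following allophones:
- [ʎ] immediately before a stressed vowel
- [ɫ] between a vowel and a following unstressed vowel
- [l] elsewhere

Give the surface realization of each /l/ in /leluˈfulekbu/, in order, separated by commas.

[l], [ɫ], [ɫ]

Occurrence 1 (position 1): no conditioning environment matches → elsewhere allophone [l].
Occurrence 2 (position 3): between a vowel and a following unstressed vowel → [ɫ].
Occurrence 3 (position 7): between a vowel and a following unstressed vowel → [ɫ].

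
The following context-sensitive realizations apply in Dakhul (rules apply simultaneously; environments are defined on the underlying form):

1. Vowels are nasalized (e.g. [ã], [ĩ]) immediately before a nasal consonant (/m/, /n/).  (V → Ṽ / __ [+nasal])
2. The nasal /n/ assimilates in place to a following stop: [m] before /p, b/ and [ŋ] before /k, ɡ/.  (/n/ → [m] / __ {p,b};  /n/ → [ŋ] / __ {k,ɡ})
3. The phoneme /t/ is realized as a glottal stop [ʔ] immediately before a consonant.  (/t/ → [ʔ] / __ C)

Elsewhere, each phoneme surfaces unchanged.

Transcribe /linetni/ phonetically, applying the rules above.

[lĩneʔni]

/l/ (word-initial): no rule targets it → [l].
/i/ (between /l/ and /n/) occurs before a nasal consonant → [ĩ] by rule 1.
/n/ (between /i/ and /e/) fails the environment for rule 2, so it stays [n].
/e/ — between /n/ and /t/; rule 1 does not apply here → [e].
/t/ meets the environment for rule 3 (immediately before a consonant) → [ʔ].
/n/ — between /t/ and /i/; rule 2 does not apply here → [n].
/i/ (word-final) fails the environment for rule 1, so it stays [i].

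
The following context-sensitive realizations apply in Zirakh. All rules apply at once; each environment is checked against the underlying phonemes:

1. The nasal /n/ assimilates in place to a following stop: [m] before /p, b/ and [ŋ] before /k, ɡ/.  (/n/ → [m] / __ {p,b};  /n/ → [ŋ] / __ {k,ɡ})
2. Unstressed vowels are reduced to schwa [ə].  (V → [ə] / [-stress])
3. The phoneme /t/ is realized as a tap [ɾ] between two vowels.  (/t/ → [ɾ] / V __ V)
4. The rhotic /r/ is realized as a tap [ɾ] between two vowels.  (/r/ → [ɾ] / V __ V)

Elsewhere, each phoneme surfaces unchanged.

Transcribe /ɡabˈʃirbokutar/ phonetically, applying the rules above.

[ɡəbˈʃirbəkəɾər]

/ɡ/ (word-initial): no rule targets it → [ɡ].
Rule 2 applies to /a/ (between /ɡ/ and /b/: in an unstressed syllable) → [ə].
/b/ (between /a/ and /ʃ/) is unaffected → [b].
/ʃ/ stays [ʃ].
/i/ (between /ʃ/ and /r/) is in the target of rule 2 but the environment (in an unstressed syllable) is not met → [i].
/r/ — between /i/ and /b/; rule 4 does not apply here → [r].
/b/ (between /r/ and /o/) is unaffected → [b].
/o/ — between /b/ and /k/, in an unstressed syllable — surfaces as [ə] (rule 2).
/k/ — not in any rule's target class → [k].
/u/ (between /k/ and /t/): in an unstressed syllable, so rule 2 applies → [ə].
/t/ meets the environment for rule 3 (between two vowels) → [ɾ].
/a/ (between /t/ and /r/): in an unstressed syllable, so rule 2 applies → [ə].
/r/ — word-final; rule 4 does not apply here → [r].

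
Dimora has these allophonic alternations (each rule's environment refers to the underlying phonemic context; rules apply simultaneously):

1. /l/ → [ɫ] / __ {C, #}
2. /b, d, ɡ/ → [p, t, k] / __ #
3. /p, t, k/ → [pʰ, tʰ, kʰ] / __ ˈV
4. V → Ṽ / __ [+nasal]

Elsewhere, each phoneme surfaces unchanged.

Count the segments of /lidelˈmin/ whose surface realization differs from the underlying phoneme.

2

Segments that undergo a rule: /l/ → [ɫ] (rule 1); /i/ → [ĩ] (rule 4).
All other segments surface unchanged.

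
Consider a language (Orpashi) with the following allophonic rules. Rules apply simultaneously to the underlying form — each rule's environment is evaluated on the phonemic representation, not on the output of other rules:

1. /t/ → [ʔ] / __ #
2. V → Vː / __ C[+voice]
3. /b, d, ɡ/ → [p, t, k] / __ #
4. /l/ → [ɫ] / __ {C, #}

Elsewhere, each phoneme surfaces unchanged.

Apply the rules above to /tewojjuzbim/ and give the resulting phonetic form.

[teːwoːjjuːzbiːm]

/t/ (word-initial): rule 1 targets it, but not word-finally → unchanged [t].
/e/ (between /t/ and /w/) occurs before a voiced consonant → [eː] by rule 2.
/o/ (between /w/ and /j/) occurs before a voiced consonant → [oː] by rule 2.
/u/ — between /j/ and /z/, before a voiced consonant — surfaces as [uː] (rule 2).
/b/ (between /z/ and /i/) fails the environment for rule 3, so it stays [b].
/i/ (between /b/ and /m/): before a voiced consonant, so rule 2 applies → [iː].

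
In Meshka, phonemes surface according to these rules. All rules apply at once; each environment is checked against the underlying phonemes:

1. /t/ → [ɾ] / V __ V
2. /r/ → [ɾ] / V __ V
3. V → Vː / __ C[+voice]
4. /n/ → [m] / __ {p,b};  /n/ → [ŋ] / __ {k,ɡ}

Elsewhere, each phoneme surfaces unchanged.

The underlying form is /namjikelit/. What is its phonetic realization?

[naːmjikeːlit]

/n/ — word-initial; rule 4 does not apply here → [n].
Rule 3 applies to /a/ (between /n/ and /m/: before a voiced consonant) → [aː].
/m/ — not in any rule's target class → [m].
/j/ (between /m/ and /i/): no rule targets it → [j].
/i/ (between /j/ and /k/) is in the target of rule 3 but the environment (before a voiced consonant) is not met → [i].
/k/ stays [k].
/e/ meets the environment for rule 3 (before a voiced consonant) → [eː].
/l/ — not in any rule's target class → [l].
/i/ — between /l/ and /t/; rule 3 does not apply here → [i].
/t/ (word-final) fails the environment for rule 1, so it stays [t].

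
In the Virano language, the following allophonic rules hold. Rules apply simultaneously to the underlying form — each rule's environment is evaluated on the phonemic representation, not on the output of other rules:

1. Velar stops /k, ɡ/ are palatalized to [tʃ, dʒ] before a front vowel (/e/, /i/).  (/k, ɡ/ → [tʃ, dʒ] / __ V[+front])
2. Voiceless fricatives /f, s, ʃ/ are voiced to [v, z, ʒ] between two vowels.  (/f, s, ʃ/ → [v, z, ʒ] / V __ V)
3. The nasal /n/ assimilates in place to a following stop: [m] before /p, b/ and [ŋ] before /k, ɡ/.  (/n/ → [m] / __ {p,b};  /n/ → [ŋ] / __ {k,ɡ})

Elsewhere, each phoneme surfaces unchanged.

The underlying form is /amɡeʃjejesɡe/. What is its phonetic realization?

Rule 1 applies to /ɡ/ (between /m/ and /e/: before a front vowel) → [dʒ].
/ʃ/ (between /e/ and /j/): rule 2 targets it, but not between two vowels → unchanged [ʃ].
/s/ — between /e/ and /ɡ/; rule 2 does not apply here → [s].
/ɡ/ (between /s/ and /e/): before a front vowel, so rule 1 applies → [dʒ].

[amdʒeʃjejesdʒe]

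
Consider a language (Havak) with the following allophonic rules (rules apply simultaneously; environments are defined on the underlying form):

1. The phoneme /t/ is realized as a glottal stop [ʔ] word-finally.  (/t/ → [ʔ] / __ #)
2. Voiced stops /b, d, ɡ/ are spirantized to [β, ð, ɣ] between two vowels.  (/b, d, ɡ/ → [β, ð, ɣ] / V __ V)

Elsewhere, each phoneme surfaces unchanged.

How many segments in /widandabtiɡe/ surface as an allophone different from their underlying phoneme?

2

Segments that undergo a rule: /d/ → [ð] (rule 2); /ɡ/ → [ɣ] (rule 2).
All other segments surface unchanged.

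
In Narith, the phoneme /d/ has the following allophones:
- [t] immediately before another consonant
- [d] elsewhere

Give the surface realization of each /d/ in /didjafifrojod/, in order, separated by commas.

Occurrence 1 (position 1): no conditioning environment matches → elsewhere allophone [d].
Occurrence 2 (position 3): immediately before another consonant → [t].
Occurrence 3 (position 13): no conditioning environment matches → elsewhere allophone [d].

[d], [t], [d]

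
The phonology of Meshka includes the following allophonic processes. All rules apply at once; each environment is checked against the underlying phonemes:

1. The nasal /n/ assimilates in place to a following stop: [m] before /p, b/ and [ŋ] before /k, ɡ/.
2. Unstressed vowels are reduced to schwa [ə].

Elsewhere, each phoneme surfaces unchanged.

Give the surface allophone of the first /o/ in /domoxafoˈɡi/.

[ə]

/o/ meets the environment for rule 2 (in an unstressed syllable) → [ə].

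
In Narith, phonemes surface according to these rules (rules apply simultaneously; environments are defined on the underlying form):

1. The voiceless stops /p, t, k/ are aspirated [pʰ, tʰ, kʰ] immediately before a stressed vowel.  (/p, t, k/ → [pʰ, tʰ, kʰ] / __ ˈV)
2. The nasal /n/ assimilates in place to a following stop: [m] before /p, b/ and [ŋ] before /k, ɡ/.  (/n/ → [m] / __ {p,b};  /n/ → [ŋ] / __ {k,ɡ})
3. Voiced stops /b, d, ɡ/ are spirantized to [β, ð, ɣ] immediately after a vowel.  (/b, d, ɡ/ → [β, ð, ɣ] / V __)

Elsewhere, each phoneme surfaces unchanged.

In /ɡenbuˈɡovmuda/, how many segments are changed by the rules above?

Segments that undergo a rule: /n/ → [m] (rule 2); /ɡ/ → [ɣ] (rule 3); /d/ → [ð] (rule 3).
All other segments surface unchanged.

3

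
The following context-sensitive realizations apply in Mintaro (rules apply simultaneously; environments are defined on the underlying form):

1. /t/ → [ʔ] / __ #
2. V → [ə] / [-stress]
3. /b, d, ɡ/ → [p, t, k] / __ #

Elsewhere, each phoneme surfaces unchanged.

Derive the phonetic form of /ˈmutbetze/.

/m/ stays [m].
/u/ (between /m/ and /t/) is in the target of rule 2 but the environment (in an unstressed syllable) is not met → [u].
/t/ (between /u/ and /b/) fails the environment for rule 1, so it stays [t].
/b/ (between /t/ and /e/) fails the environment for rule 3, so it stays [b].
Rule 2 applies to /e/ (between /b/ and /t/: in an unstressed syllable) → [ə].
/t/ (between /e/ and /z/) fails the environment for rule 1, so it stays [t].
/z/ (between /t/ and /e/): no rule targets it → [z].
Rule 2 applies to /e/ (word-final: in an unstressed syllable) → [ə].

[ˈmutbətzə]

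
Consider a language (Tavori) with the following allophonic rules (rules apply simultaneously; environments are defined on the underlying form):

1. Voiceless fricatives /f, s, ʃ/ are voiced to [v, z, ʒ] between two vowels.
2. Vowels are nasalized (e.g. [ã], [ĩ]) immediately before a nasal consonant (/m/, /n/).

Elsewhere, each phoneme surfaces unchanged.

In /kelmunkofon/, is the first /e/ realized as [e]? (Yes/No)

/e/ (between /k/ and /l/): rule 2 targets it, but not before a nasal consonant → unchanged [e].
The actual realization is [e], which matches [e].

Yes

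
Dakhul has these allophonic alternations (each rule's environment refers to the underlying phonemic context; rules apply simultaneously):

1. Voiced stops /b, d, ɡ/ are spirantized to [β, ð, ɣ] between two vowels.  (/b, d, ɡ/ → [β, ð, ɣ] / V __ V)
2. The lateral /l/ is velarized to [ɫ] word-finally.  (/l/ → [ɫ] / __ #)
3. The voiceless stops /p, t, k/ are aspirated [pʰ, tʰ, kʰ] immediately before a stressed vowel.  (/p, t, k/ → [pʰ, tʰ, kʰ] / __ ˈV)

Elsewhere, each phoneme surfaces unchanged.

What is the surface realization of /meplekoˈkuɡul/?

[meplekoˈkʰuɣuɫ]

/m/ (word-initial): no rule targets it → [m].
/e/ (between /m/ and /p/) is unaffected → [e].
/p/ (between /e/ and /l/) is in the target of rule 3 but the environment (immediately before a stressed vowel) is not met → [p].
/l/ — between /p/ and /e/; rule 2 does not apply here → [l].
/e/ (between /l/ and /k/) is unaffected → [e].
/k/ (between /e/ and /o/): rule 3 targets it, but not immediately before a stressed vowel → unchanged [k].
/o/ (between /k/ and /k/): no rule targets it → [o].
/k/ — between /o/ and /u/, immediately before a stressed vowel — surfaces as [kʰ] (rule 3).
/u/ (between /k/ and /ɡ/) is unaffected → [u].
/ɡ/ — between /u/ and /u/, between two vowels — surfaces as [ɣ] (rule 1).
/u/ stays [u].
/l/ — word-final, word-finally — surfaces as [ɫ] (rule 2).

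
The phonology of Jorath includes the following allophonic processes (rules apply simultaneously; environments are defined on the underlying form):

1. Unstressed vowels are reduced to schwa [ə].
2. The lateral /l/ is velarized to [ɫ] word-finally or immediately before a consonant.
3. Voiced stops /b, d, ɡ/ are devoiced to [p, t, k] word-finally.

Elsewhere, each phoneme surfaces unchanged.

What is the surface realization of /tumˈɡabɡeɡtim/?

[təmˈɡabɡəɡtəm]

/t/ stays [t].
/u/ — between /t/ and /m/, in an unstressed syllable — surfaces as [ə] (rule 1).
/m/ (between /u/ and /ɡ/) is unaffected → [m].
/ɡ/ — between /m/ and /a/; rule 3 does not apply here → [ɡ].
/a/ (between /ɡ/ and /b/): rule 1 targets it, but not in an unstressed syllable → unchanged [a].
/b/ (between /a/ and /ɡ/): rule 3 targets it, but not word-finally → unchanged [b].
/ɡ/ — between /b/ and /e/; rule 3 does not apply here → [ɡ].
/e/ (between /ɡ/ and /ɡ/): in an unstressed syllable, so rule 1 applies → [ə].
/ɡ/ (between /e/ and /t/) is in the target of rule 3 but the environment (word-finally) is not met → [ɡ].
/t/ (between /ɡ/ and /i/) is unaffected → [t].
/i/ meets the environment for rule 1 (in an unstressed syllable) → [ə].
/m/ (word-final): no rule targets it → [m].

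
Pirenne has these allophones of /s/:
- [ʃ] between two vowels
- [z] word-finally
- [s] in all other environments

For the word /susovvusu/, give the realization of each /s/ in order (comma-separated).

Occurrence 1 (position 1): no conditioning environment matches → elsewhere allophone [s].
Occurrence 2 (position 3): between two vowels → [ʃ].
Occurrence 3 (position 8): between two vowels → [ʃ].

[s], [ʃ], [ʃ]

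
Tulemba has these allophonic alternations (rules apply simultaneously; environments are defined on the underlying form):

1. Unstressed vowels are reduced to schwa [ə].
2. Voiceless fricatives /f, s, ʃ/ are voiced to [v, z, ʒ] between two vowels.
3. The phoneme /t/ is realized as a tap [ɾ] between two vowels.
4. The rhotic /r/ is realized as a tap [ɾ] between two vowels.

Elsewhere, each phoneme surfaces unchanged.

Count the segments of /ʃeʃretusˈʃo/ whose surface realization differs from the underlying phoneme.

Segments that undergo a rule: /e/ → [ə] (rule 1); /e/ → [ə] (rule 1); /t/ → [ɾ] (rule 3); /u/ → [ə] (rule 1).
All other segments surface unchanged.

4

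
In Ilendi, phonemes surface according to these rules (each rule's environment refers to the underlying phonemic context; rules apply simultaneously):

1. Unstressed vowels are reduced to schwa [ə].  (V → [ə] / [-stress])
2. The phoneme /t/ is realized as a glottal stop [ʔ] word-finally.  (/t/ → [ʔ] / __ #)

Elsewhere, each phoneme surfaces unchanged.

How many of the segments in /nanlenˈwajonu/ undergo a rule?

4

Segments that undergo a rule: /a/ → [ə] (rule 1); /e/ → [ə] (rule 1); /o/ → [ə] (rule 1); /u/ → [ə] (rule 1).
All other segments surface unchanged.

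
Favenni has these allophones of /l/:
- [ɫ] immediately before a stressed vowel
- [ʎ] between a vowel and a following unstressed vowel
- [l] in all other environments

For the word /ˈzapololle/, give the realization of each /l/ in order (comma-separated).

[ʎ], [l], [l]

Occurrence 1 (position 5): between a vowel and a following unstressed vowel → [ʎ].
Occurrence 2 (position 7): no conditioning environment matches → elsewhere allophone [l].
Occurrence 3 (position 8): no conditioning environment matches → elsewhere allophone [l].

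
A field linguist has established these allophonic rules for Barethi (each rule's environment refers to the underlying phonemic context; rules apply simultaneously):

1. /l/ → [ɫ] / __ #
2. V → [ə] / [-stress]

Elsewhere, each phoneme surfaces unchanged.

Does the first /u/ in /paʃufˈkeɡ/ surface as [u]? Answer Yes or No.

/u/ (between /ʃ/ and /f/): in an unstressed syllable, so rule 2 applies → [ə].
The actual realization is [ə], not [u].

No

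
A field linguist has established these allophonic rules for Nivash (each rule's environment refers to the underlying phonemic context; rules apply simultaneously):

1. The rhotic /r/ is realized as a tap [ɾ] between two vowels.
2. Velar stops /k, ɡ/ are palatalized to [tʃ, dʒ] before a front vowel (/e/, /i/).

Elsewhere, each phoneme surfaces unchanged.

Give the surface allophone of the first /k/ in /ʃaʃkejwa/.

[tʃ]

/k/ meets the environment for rule 2 (before a front vowel) → [tʃ].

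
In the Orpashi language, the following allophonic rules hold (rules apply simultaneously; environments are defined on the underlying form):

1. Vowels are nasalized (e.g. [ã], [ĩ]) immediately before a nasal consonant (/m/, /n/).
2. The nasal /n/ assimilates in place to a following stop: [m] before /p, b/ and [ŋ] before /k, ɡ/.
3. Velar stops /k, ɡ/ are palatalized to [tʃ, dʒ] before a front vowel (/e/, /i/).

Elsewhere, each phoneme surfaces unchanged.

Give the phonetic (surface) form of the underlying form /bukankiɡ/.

/u/ (between /b/ and /k/): rule 1 targets it, but not before a nasal consonant → unchanged [u].
/k/ (between /u/ and /a/) is in the target of rule 3 but the environment (before a front vowel) is not met → [k].
/a/ meets the environment for rule 1 (before a nasal consonant) → [ã].
/n/ (between /a/ and /k/): before a labial or velar stop, so rule 2 applies → [ŋ].
Rule 3 applies to /k/ (between /n/ and /i/: before a front vowel) → [tʃ].
/i/ (between /k/ and /ɡ/): rule 1 targets it, but not before a nasal consonant → unchanged [i].
/ɡ/ (word-final) fails the environment for rule 3, so it stays [ɡ].

[bukãŋtʃiɡ]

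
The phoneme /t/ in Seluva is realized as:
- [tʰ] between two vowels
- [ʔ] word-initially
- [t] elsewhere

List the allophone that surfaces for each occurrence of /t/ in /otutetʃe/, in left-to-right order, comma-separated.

Occurrence 1 (position 2): between two vowels → [tʰ].
Occurrence 2 (position 4): between two vowels → [tʰ].
Occurrence 3 (position 6): no conditioning environment matches → elsewhere allophone [t].

[tʰ], [tʰ], [t]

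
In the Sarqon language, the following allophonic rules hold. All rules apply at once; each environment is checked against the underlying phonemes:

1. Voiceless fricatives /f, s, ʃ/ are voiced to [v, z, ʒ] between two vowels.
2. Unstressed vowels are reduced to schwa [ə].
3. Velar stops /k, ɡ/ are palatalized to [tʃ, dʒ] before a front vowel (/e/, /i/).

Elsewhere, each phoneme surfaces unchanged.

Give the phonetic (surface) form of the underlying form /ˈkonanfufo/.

/k/ — word-initial; rule 3 does not apply here → [k].
/o/ — between /k/ and /n/; rule 2 does not apply here → [o].
/n/ stays [n].
/a/ (between /n/ and /n/) occurs in an unstressed syllable → [ə] by rule 2.
/n/ stays [n].
/f/ (between /n/ and /u/) fails the environment for rule 1, so it stays [f].
/u/ — between /f/ and /f/, in an unstressed syllable — surfaces as [ə] (rule 2).
/f/ (between /u/ and /o/): between two vowels, so rule 1 applies → [v].
Rule 2 applies to /o/ (word-final: in an unstressed syllable) → [ə].

[ˈkonənfəvə]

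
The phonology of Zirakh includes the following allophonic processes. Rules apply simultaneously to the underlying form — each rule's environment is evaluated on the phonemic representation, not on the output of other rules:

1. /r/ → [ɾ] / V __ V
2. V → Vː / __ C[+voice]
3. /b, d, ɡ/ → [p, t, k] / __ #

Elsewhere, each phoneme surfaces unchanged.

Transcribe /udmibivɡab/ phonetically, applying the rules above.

/u/ (word-initial) occurs before a voiced consonant → [uː] by rule 2.
/d/ (between /u/ and /m/) is in the target of rule 3 but the environment (word-finally) is not met → [d].
/m/ — not in any rule's target class → [m].
/i/ — between /m/ and /b/, before a voiced consonant — surfaces as [iː] (rule 2).
/b/ — between /i/ and /i/; rule 3 does not apply here → [b].
Rule 2 applies to /i/ (between /b/ and /v/: before a voiced consonant) → [iː].
/v/ (between /i/ and /ɡ/) is unaffected → [v].
/ɡ/ (between /v/ and /a/): rule 3 targets it, but not word-finally → unchanged [ɡ].
/a/ — between /ɡ/ and /b/, before a voiced consonant — surfaces as [aː] (rule 2).
/b/ (word-final) occurs word-finally → [p] by rule 3.

[uːdmiːbiːvɡaːp]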